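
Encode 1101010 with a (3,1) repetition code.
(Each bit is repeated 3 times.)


Each bit -> 3 copies

111111000111000111000


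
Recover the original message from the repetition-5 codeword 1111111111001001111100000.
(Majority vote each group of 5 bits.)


Groups: 11111, 11111, 00100, 11111, 00000
Majority votes: 11010

11010


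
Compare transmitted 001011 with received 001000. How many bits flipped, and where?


XOR: 000011

2 error(s) at position(s): 4, 5


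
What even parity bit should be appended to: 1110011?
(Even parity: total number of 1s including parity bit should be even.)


Number of 1s in data: 5
Parity bit: 1

1


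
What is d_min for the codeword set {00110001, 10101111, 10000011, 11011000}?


Comparing all pairs, minimum distance: 3
Can detect 2 errors, correct 1 errors

3


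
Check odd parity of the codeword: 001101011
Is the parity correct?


Number of 1s: 5

Yes, parity is correct (5 ones)


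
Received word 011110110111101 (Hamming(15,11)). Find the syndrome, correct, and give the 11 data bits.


Syndrome = 0: no error detected

Data: 11010111101 (no errors)


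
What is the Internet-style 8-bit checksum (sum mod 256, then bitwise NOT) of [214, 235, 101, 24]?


Sum = 574 mod 256 = 62
Complement = 193

193


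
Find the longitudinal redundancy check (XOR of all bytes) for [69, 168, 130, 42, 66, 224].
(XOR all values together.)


XOR chain: 69 ^ 168 ^ 130 ^ 42 ^ 66 ^ 224 = 231

231


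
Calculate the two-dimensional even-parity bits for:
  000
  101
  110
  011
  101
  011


Row parities: 000000
Column parities: 110

Row P: 000000, Col P: 110, Corner: 0


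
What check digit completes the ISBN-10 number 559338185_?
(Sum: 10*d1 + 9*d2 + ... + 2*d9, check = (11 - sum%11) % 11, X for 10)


Weighted sum: 284
284 mod 11 = 9

Check digit: 2


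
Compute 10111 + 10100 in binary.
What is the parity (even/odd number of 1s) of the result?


10111 = 23
10100 = 20
Sum = 43 = 101011
1s count = 4

even parity (4 ones in 101011)


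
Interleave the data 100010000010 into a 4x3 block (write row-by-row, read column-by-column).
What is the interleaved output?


Matrix:
  100
  010
  000
  010
Read columns: 100001010000

100001010000


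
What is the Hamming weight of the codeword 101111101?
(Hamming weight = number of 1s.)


Counting 1s in 101111101

7


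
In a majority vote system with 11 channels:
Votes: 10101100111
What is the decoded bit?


Ones: 7 out of 11
Threshold: 6

1 (7/11 voted 1)


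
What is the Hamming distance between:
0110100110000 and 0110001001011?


XOR: 0000101111011
Count of 1s: 7

7


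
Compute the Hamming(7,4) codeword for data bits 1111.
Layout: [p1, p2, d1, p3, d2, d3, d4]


Parity bits: p1=1, p2=1, p3=1

1111111


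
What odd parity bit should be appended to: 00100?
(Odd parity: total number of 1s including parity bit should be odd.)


Number of 1s in data: 1
Parity bit: 0

0


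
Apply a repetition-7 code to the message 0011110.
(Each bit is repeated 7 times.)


Each bit -> 7 copies

0000000000000011111111111111111111111111110000000


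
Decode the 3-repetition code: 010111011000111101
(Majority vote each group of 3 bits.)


Groups: 010, 111, 011, 000, 111, 101
Majority votes: 011011

011011


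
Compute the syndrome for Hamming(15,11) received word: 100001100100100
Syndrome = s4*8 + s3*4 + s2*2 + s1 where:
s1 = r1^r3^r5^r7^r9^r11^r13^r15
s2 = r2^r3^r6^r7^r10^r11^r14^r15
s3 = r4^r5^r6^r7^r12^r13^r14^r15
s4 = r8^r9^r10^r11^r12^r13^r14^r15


s1=1, s2=1, s3=1, s4=0

Syndrome = 7 (error at position 7)


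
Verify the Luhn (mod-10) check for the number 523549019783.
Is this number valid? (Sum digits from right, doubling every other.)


Luhn sum = 58
58 mod 10 = 8

Invalid (Luhn sum mod 10 = 8)


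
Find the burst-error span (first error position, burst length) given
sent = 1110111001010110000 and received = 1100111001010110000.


XOR: 0010000000000000000

Burst at position 2, length 1


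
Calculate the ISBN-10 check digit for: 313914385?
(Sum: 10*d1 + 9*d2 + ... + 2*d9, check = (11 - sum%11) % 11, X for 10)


Weighted sum: 198
198 mod 11 = 0

Check digit: 0


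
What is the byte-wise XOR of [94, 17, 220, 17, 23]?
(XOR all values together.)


XOR chain: 94 ^ 17 ^ 220 ^ 17 ^ 23 = 149

149


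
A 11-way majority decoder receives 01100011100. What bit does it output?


Ones: 5 out of 11
Threshold: 6

0 (5/11 voted 1)


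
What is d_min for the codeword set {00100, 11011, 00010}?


Comparing all pairs, minimum distance: 2
Can detect 1 errors, correct 0 errors

2


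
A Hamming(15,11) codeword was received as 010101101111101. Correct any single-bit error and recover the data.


Syndrome = 1: error at position 1

Data: 00111111101 (corrected bit 1)


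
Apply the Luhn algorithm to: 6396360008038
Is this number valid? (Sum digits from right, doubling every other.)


Luhn sum = 51
51 mod 10 = 1

Invalid (Luhn sum mod 10 = 1)


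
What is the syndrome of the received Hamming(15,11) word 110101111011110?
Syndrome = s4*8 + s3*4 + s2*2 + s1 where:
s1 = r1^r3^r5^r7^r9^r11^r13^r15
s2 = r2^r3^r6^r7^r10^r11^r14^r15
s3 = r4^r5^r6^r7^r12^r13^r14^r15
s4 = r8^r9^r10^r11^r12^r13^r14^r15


s1=1, s2=1, s3=0, s4=0

Syndrome = 3 (error at position 3)


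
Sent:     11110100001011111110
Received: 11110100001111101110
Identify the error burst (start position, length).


XOR: 00000000000100010000

Burst at position 11, length 5


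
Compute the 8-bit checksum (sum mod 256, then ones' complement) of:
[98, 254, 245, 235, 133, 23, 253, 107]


Sum = 1348 mod 256 = 68
Complement = 187

187


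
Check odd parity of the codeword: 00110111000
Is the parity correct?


Number of 1s: 5

Yes, parity is correct (5 ones)


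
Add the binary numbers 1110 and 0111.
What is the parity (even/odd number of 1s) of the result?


1110 = 14
0111 = 7
Sum = 21 = 10101
1s count = 3

odd parity (3 ones in 10101)


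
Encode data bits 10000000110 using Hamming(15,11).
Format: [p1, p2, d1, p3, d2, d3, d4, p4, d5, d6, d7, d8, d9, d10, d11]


Parity bits: p1=0, p2=0, p3=0, p4=0

001000000000110


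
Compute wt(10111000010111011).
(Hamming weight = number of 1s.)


Counting 1s in 10111000010111011

10


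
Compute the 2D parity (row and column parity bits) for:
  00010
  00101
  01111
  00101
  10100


Row parities: 10000
Column parities: 11001

Row P: 10000, Col P: 11001, Corner: 1


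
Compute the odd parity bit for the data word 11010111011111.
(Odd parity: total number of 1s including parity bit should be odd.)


Number of 1s in data: 11
Parity bit: 0

0


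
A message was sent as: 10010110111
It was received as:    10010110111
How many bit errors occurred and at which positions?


XOR: 00000000000

0 errors (received matches sent)


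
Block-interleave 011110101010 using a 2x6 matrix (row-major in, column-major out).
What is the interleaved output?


Matrix:
  011110
  101010
Read columns: 011011101100

011011101100


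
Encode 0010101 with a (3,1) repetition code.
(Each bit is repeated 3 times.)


Each bit -> 3 copies

000000111000111000111


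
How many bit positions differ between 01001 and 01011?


XOR: 00010
Count of 1s: 1

1


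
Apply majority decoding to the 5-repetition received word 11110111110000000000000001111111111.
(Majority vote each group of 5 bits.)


Groups: 11110, 11111, 00000, 00000, 00000, 11111, 11111
Majority votes: 1100011

1100011


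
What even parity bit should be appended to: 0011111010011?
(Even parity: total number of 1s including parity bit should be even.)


Number of 1s in data: 8
Parity bit: 0

0


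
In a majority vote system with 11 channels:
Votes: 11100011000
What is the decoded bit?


Ones: 5 out of 11
Threshold: 6

0 (5/11 voted 1)


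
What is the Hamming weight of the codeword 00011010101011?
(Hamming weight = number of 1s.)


Counting 1s in 00011010101011

7


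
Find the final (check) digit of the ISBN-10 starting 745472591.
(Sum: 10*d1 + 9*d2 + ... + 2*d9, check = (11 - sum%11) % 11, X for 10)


Weighted sum: 275
275 mod 11 = 0

Check digit: 0


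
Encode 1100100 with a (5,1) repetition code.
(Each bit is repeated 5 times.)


Each bit -> 5 copies

11111111110000000000111110000000000


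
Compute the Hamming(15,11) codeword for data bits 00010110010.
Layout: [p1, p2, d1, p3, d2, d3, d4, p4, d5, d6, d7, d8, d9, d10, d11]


Parity bits: p1=0, p2=0, p3=0, p4=1

000000110110010


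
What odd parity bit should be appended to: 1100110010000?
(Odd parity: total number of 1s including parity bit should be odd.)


Number of 1s in data: 5
Parity bit: 0

0


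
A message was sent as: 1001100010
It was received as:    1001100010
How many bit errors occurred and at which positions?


XOR: 0000000000

0 errors (received matches sent)


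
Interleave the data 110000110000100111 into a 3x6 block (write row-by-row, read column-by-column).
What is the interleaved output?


Matrix:
  110000
  110000
  100111
Read columns: 111110000001001001

111110000001001001


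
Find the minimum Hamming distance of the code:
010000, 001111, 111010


Comparing all pairs, minimum distance: 3
Can detect 2 errors, correct 1 errors

3


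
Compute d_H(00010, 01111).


XOR: 01101
Count of 1s: 3

3


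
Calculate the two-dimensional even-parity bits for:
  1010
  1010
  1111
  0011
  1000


Row parities: 00001
Column parities: 0100

Row P: 00001, Col P: 0100, Corner: 1


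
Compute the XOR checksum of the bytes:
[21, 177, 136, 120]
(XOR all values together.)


XOR chain: 21 ^ 177 ^ 136 ^ 120 = 84

84


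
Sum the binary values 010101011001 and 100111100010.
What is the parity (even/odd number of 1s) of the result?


010101011001 = 1369
100111100010 = 2530
Sum = 3899 = 111100111011
1s count = 9

odd parity (9 ones in 111100111011)


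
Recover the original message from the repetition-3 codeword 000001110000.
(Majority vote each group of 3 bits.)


Groups: 000, 001, 110, 000
Majority votes: 0010

0010


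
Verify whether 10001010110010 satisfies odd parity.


Number of 1s: 6

No, parity error (6 ones)


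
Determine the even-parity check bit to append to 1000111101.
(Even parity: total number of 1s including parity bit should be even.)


Number of 1s in data: 6
Parity bit: 0

0


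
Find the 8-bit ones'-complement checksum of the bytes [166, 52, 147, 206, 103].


Sum = 674 mod 256 = 162
Complement = 93

93


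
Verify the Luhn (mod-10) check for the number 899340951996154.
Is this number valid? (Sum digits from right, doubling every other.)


Luhn sum = 74
74 mod 10 = 4

Invalid (Luhn sum mod 10 = 4)


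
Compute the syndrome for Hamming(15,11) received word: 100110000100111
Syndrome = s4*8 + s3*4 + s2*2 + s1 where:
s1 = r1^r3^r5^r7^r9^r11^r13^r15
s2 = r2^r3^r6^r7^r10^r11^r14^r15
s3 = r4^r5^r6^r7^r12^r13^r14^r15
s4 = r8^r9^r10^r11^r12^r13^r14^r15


s1=0, s2=1, s3=1, s4=0

Syndrome = 6 (error at position 6)


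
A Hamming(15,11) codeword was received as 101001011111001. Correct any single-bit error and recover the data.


Syndrome = 7: error at position 7

Data: 10111111001 (corrected bit 7)


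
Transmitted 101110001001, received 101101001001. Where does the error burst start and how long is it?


XOR: 000011000000

Burst at position 4, length 2


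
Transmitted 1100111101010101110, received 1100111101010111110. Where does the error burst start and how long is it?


XOR: 0000000000000010000

Burst at position 14, length 1


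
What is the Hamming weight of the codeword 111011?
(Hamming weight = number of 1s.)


Counting 1s in 111011

5


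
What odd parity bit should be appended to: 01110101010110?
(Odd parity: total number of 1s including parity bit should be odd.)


Number of 1s in data: 8
Parity bit: 1

1


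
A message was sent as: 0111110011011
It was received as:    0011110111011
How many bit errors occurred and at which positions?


XOR: 0100000100000

2 error(s) at position(s): 1, 7


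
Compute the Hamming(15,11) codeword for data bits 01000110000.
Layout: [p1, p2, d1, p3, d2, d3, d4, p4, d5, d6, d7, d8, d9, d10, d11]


Parity bits: p1=0, p2=0, p3=1, p4=0

000110000110000


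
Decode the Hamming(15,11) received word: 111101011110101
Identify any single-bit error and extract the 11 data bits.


Syndrome = 0: no error detected

Data: 10101110101 (no errors)


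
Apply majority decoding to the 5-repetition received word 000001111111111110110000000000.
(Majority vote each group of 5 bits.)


Groups: 00000, 11111, 11111, 11011, 00000, 00000
Majority votes: 011100

011100


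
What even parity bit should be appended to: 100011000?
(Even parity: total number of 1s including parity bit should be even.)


Number of 1s in data: 3
Parity bit: 1

1


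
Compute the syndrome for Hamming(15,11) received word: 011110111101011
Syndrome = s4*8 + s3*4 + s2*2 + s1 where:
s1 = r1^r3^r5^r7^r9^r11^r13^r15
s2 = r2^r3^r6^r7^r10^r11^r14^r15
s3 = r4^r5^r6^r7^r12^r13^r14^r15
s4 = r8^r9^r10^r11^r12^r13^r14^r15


s1=1, s2=0, s3=0, s4=0

Syndrome = 1 (error at position 1)


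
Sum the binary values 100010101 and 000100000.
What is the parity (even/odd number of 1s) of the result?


100010101 = 277
000100000 = 32
Sum = 309 = 100110101
1s count = 5

odd parity (5 ones in 100110101)


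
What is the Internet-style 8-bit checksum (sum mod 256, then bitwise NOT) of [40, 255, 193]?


Sum = 488 mod 256 = 232
Complement = 23

23


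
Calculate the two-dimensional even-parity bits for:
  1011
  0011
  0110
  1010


Row parities: 1000
Column parities: 0100

Row P: 1000, Col P: 0100, Corner: 1


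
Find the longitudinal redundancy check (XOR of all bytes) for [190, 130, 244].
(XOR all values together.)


XOR chain: 190 ^ 130 ^ 244 = 200

200


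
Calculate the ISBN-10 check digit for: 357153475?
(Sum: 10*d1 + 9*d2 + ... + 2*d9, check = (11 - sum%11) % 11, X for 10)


Weighted sum: 230
230 mod 11 = 10

Check digit: 1


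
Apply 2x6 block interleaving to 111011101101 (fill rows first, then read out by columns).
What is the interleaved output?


Matrix:
  111011
  101101
Read columns: 111011011011

111011011011


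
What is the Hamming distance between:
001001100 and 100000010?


XOR: 101001110
Count of 1s: 5

5


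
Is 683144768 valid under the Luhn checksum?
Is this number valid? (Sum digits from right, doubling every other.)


Luhn sum = 48
48 mod 10 = 8

Invalid (Luhn sum mod 10 = 8)


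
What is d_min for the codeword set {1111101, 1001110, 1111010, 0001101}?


Comparing all pairs, minimum distance: 3
Can detect 2 errors, correct 1 errors

3


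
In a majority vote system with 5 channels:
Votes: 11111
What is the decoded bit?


Ones: 5 out of 5
Threshold: 3

1 (5/5 voted 1)


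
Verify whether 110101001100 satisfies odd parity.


Number of 1s: 6

No, parity error (6 ones)


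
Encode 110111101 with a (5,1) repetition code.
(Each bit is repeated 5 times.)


Each bit -> 5 copies

111111111100000111111111111111111110000011111


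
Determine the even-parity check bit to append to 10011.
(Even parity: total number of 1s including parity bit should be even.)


Number of 1s in data: 3
Parity bit: 1

1


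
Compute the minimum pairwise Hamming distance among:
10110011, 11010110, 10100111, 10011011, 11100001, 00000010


Comparing all pairs, minimum distance: 2
Can detect 1 errors, correct 0 errors

2


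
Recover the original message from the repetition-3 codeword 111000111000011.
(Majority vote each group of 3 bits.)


Groups: 111, 000, 111, 000, 011
Majority votes: 10101

10101


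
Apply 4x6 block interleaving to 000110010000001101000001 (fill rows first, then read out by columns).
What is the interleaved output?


Matrix:
  000110
  010000
  001101
  000001
Read columns: 000001000010101010000011

000001000010101010000011


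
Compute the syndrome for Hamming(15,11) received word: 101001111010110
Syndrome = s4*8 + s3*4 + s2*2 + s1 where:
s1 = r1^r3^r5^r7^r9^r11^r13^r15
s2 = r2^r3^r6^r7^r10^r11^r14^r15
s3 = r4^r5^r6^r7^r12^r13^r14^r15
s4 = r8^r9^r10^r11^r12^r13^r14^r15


s1=0, s2=1, s3=0, s4=1

Syndrome = 10 (error at position 10)


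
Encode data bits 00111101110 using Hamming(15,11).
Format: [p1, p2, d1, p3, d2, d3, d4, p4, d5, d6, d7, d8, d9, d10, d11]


Parity bits: p1=1, p2=0, p3=1, p4=1

100101111101110


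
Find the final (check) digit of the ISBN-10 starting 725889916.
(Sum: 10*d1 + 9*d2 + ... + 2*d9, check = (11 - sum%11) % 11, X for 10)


Weighted sum: 328
328 mod 11 = 9

Check digit: 2


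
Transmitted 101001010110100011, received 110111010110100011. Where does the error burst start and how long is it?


XOR: 011110000000000000

Burst at position 1, length 4


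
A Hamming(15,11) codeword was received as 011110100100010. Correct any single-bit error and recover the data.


Syndrome = 3: error at position 3

Data: 01010100010 (corrected bit 3)


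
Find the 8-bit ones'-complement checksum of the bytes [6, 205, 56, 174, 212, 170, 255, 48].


Sum = 1126 mod 256 = 102
Complement = 153

153


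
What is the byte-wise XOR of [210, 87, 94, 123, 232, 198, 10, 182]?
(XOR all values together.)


XOR chain: 210 ^ 87 ^ 94 ^ 123 ^ 232 ^ 198 ^ 10 ^ 182 = 50

50


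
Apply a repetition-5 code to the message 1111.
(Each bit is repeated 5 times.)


Each bit -> 5 copies

11111111111111111111


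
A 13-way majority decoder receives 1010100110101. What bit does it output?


Ones: 7 out of 13
Threshold: 7

1 (7/13 voted 1)


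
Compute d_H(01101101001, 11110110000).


XOR: 10011011001
Count of 1s: 6

6


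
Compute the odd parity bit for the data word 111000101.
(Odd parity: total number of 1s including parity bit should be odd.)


Number of 1s in data: 5
Parity bit: 0

0


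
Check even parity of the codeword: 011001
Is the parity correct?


Number of 1s: 3

No, parity error (3 ones)


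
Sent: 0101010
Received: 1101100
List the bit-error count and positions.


XOR: 1000110

3 error(s) at position(s): 0, 4, 5


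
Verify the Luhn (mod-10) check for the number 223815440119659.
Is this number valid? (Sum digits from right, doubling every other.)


Luhn sum = 58
58 mod 10 = 8

Invalid (Luhn sum mod 10 = 8)


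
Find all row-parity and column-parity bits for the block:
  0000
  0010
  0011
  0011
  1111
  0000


Row parities: 010000
Column parities: 1101

Row P: 010000, Col P: 1101, Corner: 1


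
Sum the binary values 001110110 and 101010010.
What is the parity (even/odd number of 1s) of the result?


001110110 = 118
101010010 = 338
Sum = 456 = 111001000
1s count = 4

even parity (4 ones in 111001000)


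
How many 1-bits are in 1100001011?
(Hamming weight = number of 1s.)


Counting 1s in 1100001011

5


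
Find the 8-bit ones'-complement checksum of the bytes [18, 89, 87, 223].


Sum = 417 mod 256 = 161
Complement = 94

94


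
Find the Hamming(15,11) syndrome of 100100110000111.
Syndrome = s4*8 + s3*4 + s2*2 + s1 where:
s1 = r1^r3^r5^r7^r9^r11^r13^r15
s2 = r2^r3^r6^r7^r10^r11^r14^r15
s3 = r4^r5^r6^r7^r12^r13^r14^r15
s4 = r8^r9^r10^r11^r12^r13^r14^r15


s1=0, s2=1, s3=1, s4=0

Syndrome = 6 (error at position 6)


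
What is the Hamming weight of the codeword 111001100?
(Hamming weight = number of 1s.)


Counting 1s in 111001100

5


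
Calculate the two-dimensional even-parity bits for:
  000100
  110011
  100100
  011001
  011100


Row parities: 10011
Column parities: 010110

Row P: 10011, Col P: 010110, Corner: 1


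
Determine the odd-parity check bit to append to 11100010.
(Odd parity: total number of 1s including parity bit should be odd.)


Number of 1s in data: 4
Parity bit: 1

1


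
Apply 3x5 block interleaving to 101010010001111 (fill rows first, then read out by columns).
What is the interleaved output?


Matrix:
  10101
  00100
  01111
Read columns: 100001111001101

100001111001101


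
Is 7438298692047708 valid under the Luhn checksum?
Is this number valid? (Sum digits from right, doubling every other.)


Luhn sum = 84
84 mod 10 = 4

Invalid (Luhn sum mod 10 = 4)


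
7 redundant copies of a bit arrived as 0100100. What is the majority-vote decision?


Ones: 2 out of 7
Threshold: 4

0 (2/7 voted 1)


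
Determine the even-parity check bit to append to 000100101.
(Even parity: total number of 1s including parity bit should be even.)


Number of 1s in data: 3
Parity bit: 1

1


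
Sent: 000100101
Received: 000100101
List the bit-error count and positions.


XOR: 000000000

0 errors (received matches sent)


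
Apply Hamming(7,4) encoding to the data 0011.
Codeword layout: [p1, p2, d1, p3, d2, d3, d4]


Parity bits: p1=1, p2=0, p3=0

1000011


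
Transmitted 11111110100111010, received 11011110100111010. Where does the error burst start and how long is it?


XOR: 00100000000000000

Burst at position 2, length 1


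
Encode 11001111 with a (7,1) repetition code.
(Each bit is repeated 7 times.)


Each bit -> 7 copies

11111111111111000000000000001111111111111111111111111111


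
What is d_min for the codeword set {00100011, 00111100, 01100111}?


Comparing all pairs, minimum distance: 2
Can detect 1 errors, correct 0 errors

2


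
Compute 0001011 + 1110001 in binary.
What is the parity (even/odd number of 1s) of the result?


0001011 = 11
1110001 = 113
Sum = 124 = 1111100
1s count = 5

odd parity (5 ones in 1111100)


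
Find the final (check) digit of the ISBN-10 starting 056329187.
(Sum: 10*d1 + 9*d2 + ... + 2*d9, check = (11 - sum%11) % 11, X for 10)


Weighted sum: 213
213 mod 11 = 4

Check digit: 7


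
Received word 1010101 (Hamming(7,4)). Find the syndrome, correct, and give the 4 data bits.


Syndrome = 0: no error detected

Data: 1101 (no errors)


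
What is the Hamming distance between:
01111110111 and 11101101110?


XOR: 10010011001
Count of 1s: 5

5


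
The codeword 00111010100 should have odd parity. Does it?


Number of 1s: 5

Yes, parity is correct (5 ones)


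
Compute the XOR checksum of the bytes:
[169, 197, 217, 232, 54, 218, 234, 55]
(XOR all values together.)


XOR chain: 169 ^ 197 ^ 217 ^ 232 ^ 54 ^ 218 ^ 234 ^ 55 = 108

108


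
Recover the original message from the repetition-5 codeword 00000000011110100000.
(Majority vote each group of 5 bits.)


Groups: 00000, 00001, 11101, 00000
Majority votes: 0010

0010


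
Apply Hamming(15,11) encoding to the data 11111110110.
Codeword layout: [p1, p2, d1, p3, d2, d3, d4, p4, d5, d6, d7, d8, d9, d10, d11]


Parity bits: p1=0, p2=0, p3=1, p4=1

001111111110110


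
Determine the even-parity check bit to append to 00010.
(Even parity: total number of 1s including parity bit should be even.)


Number of 1s in data: 1
Parity bit: 1

1


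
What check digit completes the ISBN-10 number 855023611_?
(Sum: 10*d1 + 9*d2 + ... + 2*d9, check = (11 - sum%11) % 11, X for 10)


Weighted sum: 221
221 mod 11 = 1

Check digit: X


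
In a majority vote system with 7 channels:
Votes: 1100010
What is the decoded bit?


Ones: 3 out of 7
Threshold: 4

0 (3/7 voted 1)


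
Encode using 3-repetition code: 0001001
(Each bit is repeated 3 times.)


Each bit -> 3 copies

000000000111000000111


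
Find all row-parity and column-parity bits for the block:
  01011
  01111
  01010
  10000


Row parities: 1001
Column parities: 11110

Row P: 1001, Col P: 11110, Corner: 0


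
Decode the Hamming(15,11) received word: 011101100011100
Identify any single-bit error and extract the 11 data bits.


Syndrome = 14: error at position 14

Data: 10110011110 (corrected bit 14)


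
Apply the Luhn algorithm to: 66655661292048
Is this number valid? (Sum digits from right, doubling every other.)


Luhn sum = 61
61 mod 10 = 1

Invalid (Luhn sum mod 10 = 1)


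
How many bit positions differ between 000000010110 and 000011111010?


XOR: 000011101100
Count of 1s: 5

5


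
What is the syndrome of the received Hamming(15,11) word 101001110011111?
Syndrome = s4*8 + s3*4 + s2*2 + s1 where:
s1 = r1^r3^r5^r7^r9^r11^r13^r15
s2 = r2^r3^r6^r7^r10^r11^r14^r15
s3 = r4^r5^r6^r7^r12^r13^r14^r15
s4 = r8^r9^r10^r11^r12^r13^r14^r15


s1=0, s2=0, s3=0, s4=0

Syndrome = 0 (no error)


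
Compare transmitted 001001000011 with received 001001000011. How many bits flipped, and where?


XOR: 000000000000

0 errors (received matches sent)


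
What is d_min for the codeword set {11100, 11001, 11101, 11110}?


Comparing all pairs, minimum distance: 1
Can detect 0 errors, correct 0 errors

1


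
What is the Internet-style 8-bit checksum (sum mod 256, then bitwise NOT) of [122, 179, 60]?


Sum = 361 mod 256 = 105
Complement = 150

150


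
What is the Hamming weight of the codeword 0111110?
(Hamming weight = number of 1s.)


Counting 1s in 0111110

5


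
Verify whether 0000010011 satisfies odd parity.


Number of 1s: 3

Yes, parity is correct (3 ones)


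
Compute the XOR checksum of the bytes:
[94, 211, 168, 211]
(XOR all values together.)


XOR chain: 94 ^ 211 ^ 168 ^ 211 = 246

246


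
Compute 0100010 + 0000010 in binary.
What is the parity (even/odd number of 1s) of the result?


0100010 = 34
0000010 = 2
Sum = 36 = 100100
1s count = 2

even parity (2 ones in 100100)


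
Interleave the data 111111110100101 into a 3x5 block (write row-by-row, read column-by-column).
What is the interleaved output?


Matrix:
  11111
  11101
  00101
Read columns: 110110111100111

110110111100111


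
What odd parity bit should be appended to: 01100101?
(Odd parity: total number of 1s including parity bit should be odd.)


Number of 1s in data: 4
Parity bit: 1

1


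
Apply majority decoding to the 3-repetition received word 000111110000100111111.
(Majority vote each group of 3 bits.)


Groups: 000, 111, 110, 000, 100, 111, 111
Majority votes: 0110011

0110011


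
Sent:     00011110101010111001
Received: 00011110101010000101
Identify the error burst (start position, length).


XOR: 00000000000000111100

Burst at position 14, length 4


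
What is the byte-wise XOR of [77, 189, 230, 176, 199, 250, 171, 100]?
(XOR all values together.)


XOR chain: 77 ^ 189 ^ 230 ^ 176 ^ 199 ^ 250 ^ 171 ^ 100 = 84

84


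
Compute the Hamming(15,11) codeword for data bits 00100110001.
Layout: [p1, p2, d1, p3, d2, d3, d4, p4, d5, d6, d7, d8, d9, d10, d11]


Parity bits: p1=0, p2=0, p3=0, p4=1

000001010110001


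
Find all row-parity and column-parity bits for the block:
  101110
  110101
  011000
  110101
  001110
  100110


Row parities: 000011
Column parities: 011110

Row P: 000011, Col P: 011110, Corner: 0


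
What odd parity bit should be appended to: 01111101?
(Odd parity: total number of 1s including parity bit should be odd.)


Number of 1s in data: 6
Parity bit: 1

1


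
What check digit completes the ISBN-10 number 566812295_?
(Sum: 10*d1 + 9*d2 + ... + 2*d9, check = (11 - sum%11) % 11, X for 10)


Weighted sum: 269
269 mod 11 = 5

Check digit: 6


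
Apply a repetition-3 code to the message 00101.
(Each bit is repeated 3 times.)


Each bit -> 3 copies

000000111000111


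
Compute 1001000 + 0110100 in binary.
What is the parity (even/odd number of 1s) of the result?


1001000 = 72
0110100 = 52
Sum = 124 = 1111100
1s count = 5

odd parity (5 ones in 1111100)


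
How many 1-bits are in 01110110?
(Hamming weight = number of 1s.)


Counting 1s in 01110110

5


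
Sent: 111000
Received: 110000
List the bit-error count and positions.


XOR: 001000

1 error(s) at position(s): 2


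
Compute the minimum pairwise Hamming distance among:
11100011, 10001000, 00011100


Comparing all pairs, minimum distance: 3
Can detect 2 errors, correct 1 errors

3


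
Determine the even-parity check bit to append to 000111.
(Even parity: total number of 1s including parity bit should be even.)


Number of 1s in data: 3
Parity bit: 1

1


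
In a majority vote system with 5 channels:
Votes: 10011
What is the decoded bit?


Ones: 3 out of 5
Threshold: 3

1 (3/5 voted 1)


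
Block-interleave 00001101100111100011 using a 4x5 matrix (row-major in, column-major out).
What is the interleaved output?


Matrix:
  00001
  10110
  01111
  00011
Read columns: 01000010011001111011

01000010011001111011


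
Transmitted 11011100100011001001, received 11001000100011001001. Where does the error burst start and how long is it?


XOR: 00010100000000000000

Burst at position 3, length 3


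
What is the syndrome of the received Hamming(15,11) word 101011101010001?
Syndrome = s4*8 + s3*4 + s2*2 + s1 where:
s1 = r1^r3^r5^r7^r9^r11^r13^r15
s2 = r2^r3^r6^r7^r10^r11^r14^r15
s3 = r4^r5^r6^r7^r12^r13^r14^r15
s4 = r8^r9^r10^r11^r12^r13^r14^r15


s1=1, s2=1, s3=0, s4=1

Syndrome = 11 (error at position 11)


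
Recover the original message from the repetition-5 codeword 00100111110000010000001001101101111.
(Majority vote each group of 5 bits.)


Groups: 00100, 11111, 00000, 10000, 00100, 11011, 01111
Majority votes: 0100011

0100011


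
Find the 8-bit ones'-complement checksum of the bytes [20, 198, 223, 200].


Sum = 641 mod 256 = 129
Complement = 126

126


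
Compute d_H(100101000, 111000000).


XOR: 011101000
Count of 1s: 4

4


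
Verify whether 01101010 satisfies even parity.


Number of 1s: 4

Yes, parity is correct (4 ones)


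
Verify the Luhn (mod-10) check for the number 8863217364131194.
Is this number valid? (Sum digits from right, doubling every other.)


Luhn sum = 62
62 mod 10 = 2

Invalid (Luhn sum mod 10 = 2)


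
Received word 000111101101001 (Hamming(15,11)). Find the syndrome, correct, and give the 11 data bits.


Syndrome = 0: no error detected

Data: 01111101001 (no errors)


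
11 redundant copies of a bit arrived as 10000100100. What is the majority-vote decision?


Ones: 3 out of 11
Threshold: 6

0 (3/11 voted 1)


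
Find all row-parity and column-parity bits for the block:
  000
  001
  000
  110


Row parities: 0100
Column parities: 111

Row P: 0100, Col P: 111, Corner: 1


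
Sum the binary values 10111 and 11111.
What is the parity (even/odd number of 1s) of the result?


10111 = 23
11111 = 31
Sum = 54 = 110110
1s count = 4

even parity (4 ones in 110110)


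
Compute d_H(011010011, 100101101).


XOR: 111111110
Count of 1s: 8

8


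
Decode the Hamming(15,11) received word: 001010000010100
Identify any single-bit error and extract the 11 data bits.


Syndrome = 0: no error detected

Data: 11000010100 (no errors)


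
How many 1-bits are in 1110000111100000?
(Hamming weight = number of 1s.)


Counting 1s in 1110000111100000

7


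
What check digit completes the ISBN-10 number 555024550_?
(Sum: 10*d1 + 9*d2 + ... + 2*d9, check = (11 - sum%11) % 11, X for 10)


Weighted sum: 202
202 mod 11 = 4

Check digit: 7


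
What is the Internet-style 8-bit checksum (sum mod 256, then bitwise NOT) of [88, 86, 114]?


Sum = 288 mod 256 = 32
Complement = 223

223


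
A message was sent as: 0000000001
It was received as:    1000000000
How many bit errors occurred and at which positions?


XOR: 1000000001

2 error(s) at position(s): 0, 9


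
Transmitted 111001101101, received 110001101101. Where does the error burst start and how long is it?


XOR: 001000000000

Burst at position 2, length 1


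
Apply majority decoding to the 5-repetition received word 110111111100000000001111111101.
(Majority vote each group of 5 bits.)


Groups: 11011, 11111, 00000, 00000, 11111, 11101
Majority votes: 110011

110011


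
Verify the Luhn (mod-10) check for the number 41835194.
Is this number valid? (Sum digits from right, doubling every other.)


Luhn sum = 34
34 mod 10 = 4

Invalid (Luhn sum mod 10 = 4)


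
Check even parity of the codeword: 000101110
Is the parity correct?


Number of 1s: 4

Yes, parity is correct (4 ones)


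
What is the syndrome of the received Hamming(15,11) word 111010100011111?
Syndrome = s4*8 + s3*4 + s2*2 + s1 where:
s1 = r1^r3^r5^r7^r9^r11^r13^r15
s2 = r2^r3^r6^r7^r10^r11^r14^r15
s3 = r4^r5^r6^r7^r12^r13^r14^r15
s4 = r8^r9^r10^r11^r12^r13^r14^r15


s1=1, s2=0, s3=0, s4=1

Syndrome = 9 (error at position 9)


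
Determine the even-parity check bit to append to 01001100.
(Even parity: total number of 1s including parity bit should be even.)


Number of 1s in data: 3
Parity bit: 1

1


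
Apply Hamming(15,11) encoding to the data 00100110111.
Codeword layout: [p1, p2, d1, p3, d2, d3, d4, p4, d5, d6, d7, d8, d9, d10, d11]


Parity bits: p1=1, p2=1, p3=0, p4=1

110001010110111


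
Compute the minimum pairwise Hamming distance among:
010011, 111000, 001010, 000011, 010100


Comparing all pairs, minimum distance: 1
Can detect 0 errors, correct 0 errors

1


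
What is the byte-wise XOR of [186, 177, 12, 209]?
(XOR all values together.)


XOR chain: 186 ^ 177 ^ 12 ^ 209 = 214

214


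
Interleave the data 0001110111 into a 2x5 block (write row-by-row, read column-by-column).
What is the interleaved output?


Matrix:
  00011
  10111
Read columns: 0100011111

0100011111


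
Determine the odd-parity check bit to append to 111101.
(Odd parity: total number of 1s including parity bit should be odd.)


Number of 1s in data: 5
Parity bit: 0

0


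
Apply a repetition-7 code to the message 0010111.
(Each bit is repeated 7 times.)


Each bit -> 7 copies

0000000000000011111110000000111111111111111111111


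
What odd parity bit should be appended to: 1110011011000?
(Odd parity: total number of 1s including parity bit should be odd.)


Number of 1s in data: 7
Parity bit: 0

0


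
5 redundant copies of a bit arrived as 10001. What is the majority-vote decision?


Ones: 2 out of 5
Threshold: 3

0 (2/5 voted 1)


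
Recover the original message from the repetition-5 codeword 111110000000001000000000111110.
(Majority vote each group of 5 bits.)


Groups: 11111, 00000, 00001, 00000, 00001, 11110
Majority votes: 100001

100001


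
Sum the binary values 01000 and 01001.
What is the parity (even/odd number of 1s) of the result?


01000 = 8
01001 = 9
Sum = 17 = 10001
1s count = 2

even parity (2 ones in 10001)


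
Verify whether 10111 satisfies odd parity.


Number of 1s: 4

No, parity error (4 ones)


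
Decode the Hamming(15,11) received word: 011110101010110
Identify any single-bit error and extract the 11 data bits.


Syndrome = 6: error at position 6

Data: 11111010110 (corrected bit 6)


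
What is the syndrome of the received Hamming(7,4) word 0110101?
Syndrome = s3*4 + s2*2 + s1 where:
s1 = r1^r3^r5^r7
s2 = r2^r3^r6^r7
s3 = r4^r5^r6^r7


s1=1, s2=1, s3=0

Syndrome = 3 (error at position 3)


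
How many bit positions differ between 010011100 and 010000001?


XOR: 000011101
Count of 1s: 4

4


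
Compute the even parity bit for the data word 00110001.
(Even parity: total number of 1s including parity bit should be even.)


Number of 1s in data: 3
Parity bit: 1

1


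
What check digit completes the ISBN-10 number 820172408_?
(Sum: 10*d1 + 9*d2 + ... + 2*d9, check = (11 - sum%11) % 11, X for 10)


Weighted sum: 189
189 mod 11 = 2

Check digit: 9


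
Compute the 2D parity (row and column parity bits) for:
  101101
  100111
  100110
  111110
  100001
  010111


Row parities: 001100
Column parities: 100100

Row P: 001100, Col P: 100100, Corner: 0


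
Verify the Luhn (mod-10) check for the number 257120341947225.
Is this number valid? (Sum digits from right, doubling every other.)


Luhn sum = 55
55 mod 10 = 5

Invalid (Luhn sum mod 10 = 5)


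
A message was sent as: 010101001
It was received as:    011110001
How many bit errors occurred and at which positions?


XOR: 001011000

3 error(s) at position(s): 2, 4, 5


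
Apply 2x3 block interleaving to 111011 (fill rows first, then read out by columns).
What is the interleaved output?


Matrix:
  111
  011
Read columns: 101111

101111


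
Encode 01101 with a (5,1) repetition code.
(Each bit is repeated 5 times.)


Each bit -> 5 copies

0000011111111110000011111


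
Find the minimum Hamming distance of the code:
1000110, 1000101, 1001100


Comparing all pairs, minimum distance: 2
Can detect 1 errors, correct 0 errors

2


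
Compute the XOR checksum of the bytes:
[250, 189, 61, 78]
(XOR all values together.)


XOR chain: 250 ^ 189 ^ 61 ^ 78 = 52

52


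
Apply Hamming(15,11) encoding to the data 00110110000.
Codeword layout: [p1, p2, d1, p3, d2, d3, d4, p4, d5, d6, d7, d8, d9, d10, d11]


Parity bits: p1=0, p2=0, p3=0, p4=0

000001100110000


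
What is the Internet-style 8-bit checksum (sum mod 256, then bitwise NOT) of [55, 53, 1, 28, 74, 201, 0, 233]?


Sum = 645 mod 256 = 133
Complement = 122

122


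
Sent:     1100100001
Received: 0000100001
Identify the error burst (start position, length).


XOR: 1100000000

Burst at position 0, length 2


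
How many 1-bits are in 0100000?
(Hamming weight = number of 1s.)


Counting 1s in 0100000

1


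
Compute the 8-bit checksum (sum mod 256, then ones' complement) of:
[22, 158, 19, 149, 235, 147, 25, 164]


Sum = 919 mod 256 = 151
Complement = 104

104


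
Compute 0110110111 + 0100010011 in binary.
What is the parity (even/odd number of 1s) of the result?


0110110111 = 439
0100010011 = 275
Sum = 714 = 1011001010
1s count = 5

odd parity (5 ones in 1011001010)


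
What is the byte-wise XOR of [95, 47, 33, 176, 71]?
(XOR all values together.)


XOR chain: 95 ^ 47 ^ 33 ^ 176 ^ 71 = 166

166


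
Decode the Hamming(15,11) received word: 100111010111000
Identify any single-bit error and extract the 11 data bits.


Syndrome = 3: error at position 3

Data: 11100111000 (corrected bit 3)


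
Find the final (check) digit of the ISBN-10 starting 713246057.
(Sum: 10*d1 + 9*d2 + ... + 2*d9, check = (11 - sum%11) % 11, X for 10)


Weighted sum: 200
200 mod 11 = 2

Check digit: 9


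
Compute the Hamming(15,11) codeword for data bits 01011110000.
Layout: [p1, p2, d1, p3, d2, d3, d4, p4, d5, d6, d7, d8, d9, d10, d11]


Parity bits: p1=0, p2=1, p3=0, p4=1

010010111110000


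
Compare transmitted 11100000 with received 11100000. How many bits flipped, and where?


XOR: 00000000

0 errors (received matches sent)


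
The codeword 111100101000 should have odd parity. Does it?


Number of 1s: 6

No, parity error (6 ones)


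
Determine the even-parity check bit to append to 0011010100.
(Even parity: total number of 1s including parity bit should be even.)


Number of 1s in data: 4
Parity bit: 0

0


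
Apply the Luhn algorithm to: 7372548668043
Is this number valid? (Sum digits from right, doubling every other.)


Luhn sum = 72
72 mod 10 = 2

Invalid (Luhn sum mod 10 = 2)


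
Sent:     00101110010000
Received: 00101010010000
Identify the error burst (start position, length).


XOR: 00000100000000

Burst at position 5, length 1


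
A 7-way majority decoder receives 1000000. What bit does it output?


Ones: 1 out of 7
Threshold: 4

0 (1/7 voted 1)


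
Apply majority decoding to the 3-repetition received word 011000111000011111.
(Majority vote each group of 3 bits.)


Groups: 011, 000, 111, 000, 011, 111
Majority votes: 101011

101011
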